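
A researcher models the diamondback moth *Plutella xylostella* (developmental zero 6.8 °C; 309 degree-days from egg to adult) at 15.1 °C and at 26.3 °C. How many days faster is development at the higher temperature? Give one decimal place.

21.4 days

At 15.1 °C: 309 / (15.1 − 6.8) = 309 / 8.3 = 37.229 d.
At 26.3 °C: 309 / (26.3 − 6.8) = 309 / 19.5 = 15.846 d.
Difference = |37.229 − 15.846| = 21.383 ≈ 21.4 days.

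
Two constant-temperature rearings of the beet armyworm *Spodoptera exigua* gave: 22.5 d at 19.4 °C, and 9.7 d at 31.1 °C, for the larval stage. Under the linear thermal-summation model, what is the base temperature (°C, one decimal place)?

10.5 °C

Equal thermal constants: D₁(T₁ − T_b) = D₂(T₂ − T_b).
22.5·(19.4 − T_b) = 9.7·(31.1 − T_b)
T_b = (22.5·19.4 − 9.7·31.1) / (22.5 − 9.7) = 134.83 / 12.8 = 10.534 °C ≈ 10.5 °C.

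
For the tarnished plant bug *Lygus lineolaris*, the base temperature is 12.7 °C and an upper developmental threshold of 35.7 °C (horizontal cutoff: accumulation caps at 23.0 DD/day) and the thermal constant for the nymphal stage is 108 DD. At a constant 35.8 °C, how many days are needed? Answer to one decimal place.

Temperature 35.8 °C exceeds the upper threshold, so daily accumulation caps at 35.7 − 12.7 = 23.0 DD/day.
Duration = 108 / 23.0 = 4.696 ≈ 4.7 days.

4.7 days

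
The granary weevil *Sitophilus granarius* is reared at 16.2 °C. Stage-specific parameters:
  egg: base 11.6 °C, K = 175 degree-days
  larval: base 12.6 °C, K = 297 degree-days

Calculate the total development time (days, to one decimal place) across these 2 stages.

120.5 days

egg: 175 / (16.2 − 11.6) = 175 / 4.6 = 38.043 d.
larval: 297 / (16.2 − 12.6) = 297 / 3.6 = 82.500 d.
Sum = 120.543 ≈ 120.5 days.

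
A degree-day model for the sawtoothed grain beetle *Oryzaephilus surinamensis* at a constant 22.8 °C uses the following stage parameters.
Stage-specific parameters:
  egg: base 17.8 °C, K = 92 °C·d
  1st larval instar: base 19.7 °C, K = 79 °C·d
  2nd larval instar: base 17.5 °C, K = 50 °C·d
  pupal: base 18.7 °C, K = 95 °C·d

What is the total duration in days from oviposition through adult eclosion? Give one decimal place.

76.5 days

egg: 92 / (22.8 − 17.8) = 92 / 5.0 = 18.400 d.
1st larval instar: 79 / (22.8 − 19.7) = 79 / 3.1 = 25.484 d.
2nd larval instar: 50 / (22.8 − 17.5) = 50 / 5.3 = 9.434 d.
pupal: 95 / (22.8 − 18.7) = 95 / 4.1 = 23.171 d.
Sum = 76.489 ≈ 76.5 days.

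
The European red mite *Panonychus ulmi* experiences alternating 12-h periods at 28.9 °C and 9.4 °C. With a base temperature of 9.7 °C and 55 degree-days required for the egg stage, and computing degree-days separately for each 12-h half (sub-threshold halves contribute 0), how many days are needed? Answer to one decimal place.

5.7 days

Day half: max(0, 28.9 − 9.7) × 0.5 = 19.2 × 0.5 = 9.60 DD.
Night half: max(0, 9.4 − 9.7) × 0.5 = 0.0 × 0.5 = 0.00 DD.
Per 24 h: 9.60 DD/day.
Duration = 55 / 9.60 = 5.729 ≈ 5.7 days.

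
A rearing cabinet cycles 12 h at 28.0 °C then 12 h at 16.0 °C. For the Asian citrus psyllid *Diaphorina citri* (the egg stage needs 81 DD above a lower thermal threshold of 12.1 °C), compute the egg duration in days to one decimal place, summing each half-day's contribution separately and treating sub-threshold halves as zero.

Day half: max(0, 28.0 − 12.1) × 0.5 = 15.9 × 0.5 = 7.95 DD.
Night half: max(0, 16.0 − 12.1) × 0.5 = 3.9 × 0.5 = 1.95 DD.
Per 24 h: 9.90 DD/day.
Duration = 81 / 9.90 = 8.182 ≈ 8.2 days.

8.2 days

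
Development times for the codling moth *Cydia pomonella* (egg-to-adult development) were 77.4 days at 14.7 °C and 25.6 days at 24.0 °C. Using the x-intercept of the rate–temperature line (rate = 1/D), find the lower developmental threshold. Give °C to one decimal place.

Equal thermal constants: D₁(T₁ − T_b) = D₂(T₂ − T_b).
77.4·(14.7 − T_b) = 25.6·(24.0 − T_b)
T_b = (77.4·14.7 − 25.6·24.0) / (77.4 − 25.6) = 523.38 / 51.8 = 10.104 °C ≈ 10.1 °C.

10.1 °C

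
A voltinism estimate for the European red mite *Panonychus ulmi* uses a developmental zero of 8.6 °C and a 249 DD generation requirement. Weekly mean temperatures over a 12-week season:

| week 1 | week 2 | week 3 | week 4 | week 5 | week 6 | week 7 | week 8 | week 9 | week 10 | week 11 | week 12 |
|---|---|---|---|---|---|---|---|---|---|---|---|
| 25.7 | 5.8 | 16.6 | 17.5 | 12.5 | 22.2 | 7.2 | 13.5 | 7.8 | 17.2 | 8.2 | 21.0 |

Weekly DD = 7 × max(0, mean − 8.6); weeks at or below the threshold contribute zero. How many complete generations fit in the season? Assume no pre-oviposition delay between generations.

2 generations

Weekly DD (7 × max(0, T̄ − 8.6)): 119.7, 0.0, 56.0, 62.3, 27.3, 95.2, 0.0, 34.3, 0.0, 60.2, 0.0, 86.8.
Season total = 541.8 DD.
Complete generations = ⌊541.8 / 249⌋ = 2.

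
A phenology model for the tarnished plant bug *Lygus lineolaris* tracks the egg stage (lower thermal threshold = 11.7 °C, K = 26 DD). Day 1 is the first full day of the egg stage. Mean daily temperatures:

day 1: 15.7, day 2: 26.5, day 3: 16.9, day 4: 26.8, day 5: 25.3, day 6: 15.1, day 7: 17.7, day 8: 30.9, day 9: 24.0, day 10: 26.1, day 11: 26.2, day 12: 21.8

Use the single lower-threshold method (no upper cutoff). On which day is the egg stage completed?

Daily DD above 11.7 °C: 4.0, 14.8, 5.2, 15.1, 13.6, 3.4, 6.0, 19.2, 12.3, 14.4, 14.5, 10.1.
Cumulative: 4.0, 18.8, 24.0, 39.1, 52.7, 56.1, 62.1, 81.3, 93.6, 108.0, 122.5, 132.6.
The total first reaches 26 DD on day 4.

day 4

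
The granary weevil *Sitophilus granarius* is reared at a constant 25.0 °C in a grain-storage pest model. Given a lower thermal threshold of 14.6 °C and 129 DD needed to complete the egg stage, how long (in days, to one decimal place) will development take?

Daily accumulation = 25.0 − 14.6 = 10.4 DD/day.
Duration = 129 / 10.4 = 12.404 ≈ 12.4 days.

12.4 days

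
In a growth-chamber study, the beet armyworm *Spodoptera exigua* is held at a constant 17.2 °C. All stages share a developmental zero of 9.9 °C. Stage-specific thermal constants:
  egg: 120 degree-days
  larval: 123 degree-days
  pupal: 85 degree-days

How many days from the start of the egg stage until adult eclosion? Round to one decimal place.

44.9 days

Daily accumulation at 17.2 °C = 17.2 − 9.9 = 7.3 DD/day.
Total K = 120 + 123 + 85 = 328 DD.
Total duration = 328 / 7.3 = 44.932 ≈ 44.9 days.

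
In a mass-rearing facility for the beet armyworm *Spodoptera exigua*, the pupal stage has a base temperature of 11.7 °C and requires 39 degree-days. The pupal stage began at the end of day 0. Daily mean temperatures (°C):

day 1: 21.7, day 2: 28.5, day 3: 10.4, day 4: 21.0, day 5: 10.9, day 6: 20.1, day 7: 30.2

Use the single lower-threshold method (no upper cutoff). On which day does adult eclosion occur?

day 6

Daily DD above 11.7 °C: 10.0, 16.8, 0.0, 9.3, 0.0, 8.4, 18.5.
Cumulative: 10.0, 26.8, 26.8, 36.1, 36.1, 44.5, 63.0.
The total first reaches 39 DD on day 6.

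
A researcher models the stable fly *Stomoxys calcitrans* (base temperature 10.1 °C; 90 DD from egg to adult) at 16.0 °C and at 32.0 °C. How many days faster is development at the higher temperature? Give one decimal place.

At 16.0 °C: 90 / (16.0 − 10.1) = 90 / 5.9 = 15.254 d.
At 32.0 °C: 90 / (32.0 − 10.1) = 90 / 21.9 = 4.110 d.
Difference = |15.254 − 4.110| = 11.145 ≈ 11.1 days.

11.1 days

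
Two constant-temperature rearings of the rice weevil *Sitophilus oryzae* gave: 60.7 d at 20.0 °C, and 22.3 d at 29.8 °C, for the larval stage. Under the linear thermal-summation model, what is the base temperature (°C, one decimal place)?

14.3 °C

Under the model K = D·(T − T_b), so D₁·(T₁ − T_b) = D₂·(T₂ − T_b).
60.7·(20.0 − T_b) = 22.3·(29.8 − T_b)
T_b = (60.7·20.0 − 22.3·29.8) / (60.7 − 22.3) = 549.46 / 38.4 = 14.309 °C ≈ 14.3 °C.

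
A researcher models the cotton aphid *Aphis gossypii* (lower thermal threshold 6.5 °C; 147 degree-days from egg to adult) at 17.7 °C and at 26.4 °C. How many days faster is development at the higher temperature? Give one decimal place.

At 17.7 °C: 147 / (17.7 − 6.5) = 147 / 11.2 = 13.125 d.
At 26.4 °C: 147 / (26.4 − 6.5) = 147 / 19.9 = 7.387 d.
Difference = |13.125 − 7.387| = 5.738 ≈ 5.7 days.

5.7 days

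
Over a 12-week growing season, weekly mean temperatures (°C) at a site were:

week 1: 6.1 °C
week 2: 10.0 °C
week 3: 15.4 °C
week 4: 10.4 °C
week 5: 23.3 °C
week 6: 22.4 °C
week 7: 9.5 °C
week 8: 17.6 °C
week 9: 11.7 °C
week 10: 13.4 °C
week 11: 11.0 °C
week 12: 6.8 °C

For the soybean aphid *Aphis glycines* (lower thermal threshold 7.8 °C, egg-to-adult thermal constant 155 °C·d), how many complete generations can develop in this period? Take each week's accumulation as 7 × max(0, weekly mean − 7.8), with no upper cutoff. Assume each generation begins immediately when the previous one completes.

3 generations

Weekly DD (7 × max(0, T̄ − 7.8)): 0.0, 15.4, 53.2, 18.2, 108.5, 102.2, 11.9, 68.6, 27.3, 39.2, 22.4, 0.0.
Season total = 466.9 DD.
Complete generations = ⌊466.9 / 155⌋ = 3.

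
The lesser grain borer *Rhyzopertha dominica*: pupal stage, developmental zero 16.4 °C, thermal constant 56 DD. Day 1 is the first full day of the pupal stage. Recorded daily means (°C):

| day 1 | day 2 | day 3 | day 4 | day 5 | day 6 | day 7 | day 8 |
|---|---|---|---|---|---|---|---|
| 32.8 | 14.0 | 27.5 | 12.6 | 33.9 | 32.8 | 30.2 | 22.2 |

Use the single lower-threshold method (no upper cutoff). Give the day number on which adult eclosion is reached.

day 6

Daily DD above 16.4 °C: 16.4, 0.0, 11.1, 0.0, 17.5, 16.4, 13.8, 5.8.
Cumulative: 16.4, 16.4, 27.5, 27.5, 45.0, 61.4, 75.2, 81.0.
The total first reaches 56 DD on day 6.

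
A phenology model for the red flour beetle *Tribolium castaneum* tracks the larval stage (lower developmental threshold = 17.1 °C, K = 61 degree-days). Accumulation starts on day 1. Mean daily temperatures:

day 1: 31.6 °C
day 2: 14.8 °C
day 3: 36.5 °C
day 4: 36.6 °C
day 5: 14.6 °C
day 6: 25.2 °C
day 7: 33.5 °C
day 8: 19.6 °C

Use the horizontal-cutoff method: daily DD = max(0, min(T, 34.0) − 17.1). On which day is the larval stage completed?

Daily DD above 17.1 °C (capped at 16.9): 14.5, 0.0, 16.9, 16.9, 0.0, 8.1, 16.4, 2.5.
Cumulative: 14.5, 14.5, 31.4, 48.3, 48.3, 56.4, 72.8, 75.3.
The total first reaches 61 DD on day 7.

day 7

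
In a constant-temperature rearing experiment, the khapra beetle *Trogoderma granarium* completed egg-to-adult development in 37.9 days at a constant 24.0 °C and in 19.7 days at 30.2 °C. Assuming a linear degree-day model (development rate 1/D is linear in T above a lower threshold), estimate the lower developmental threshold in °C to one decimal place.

17.3 °C

Linear rate model ⇒ the product D·(T − T_b) is constant across temperatures.
37.9·(24.0 − T_b) = 19.7·(30.2 − T_b)
T_b = (37.9·24.0 − 19.7·30.2) / (37.9 − 19.7) = 314.66 / 18.2 = 17.289 °C ≈ 17.3 °C.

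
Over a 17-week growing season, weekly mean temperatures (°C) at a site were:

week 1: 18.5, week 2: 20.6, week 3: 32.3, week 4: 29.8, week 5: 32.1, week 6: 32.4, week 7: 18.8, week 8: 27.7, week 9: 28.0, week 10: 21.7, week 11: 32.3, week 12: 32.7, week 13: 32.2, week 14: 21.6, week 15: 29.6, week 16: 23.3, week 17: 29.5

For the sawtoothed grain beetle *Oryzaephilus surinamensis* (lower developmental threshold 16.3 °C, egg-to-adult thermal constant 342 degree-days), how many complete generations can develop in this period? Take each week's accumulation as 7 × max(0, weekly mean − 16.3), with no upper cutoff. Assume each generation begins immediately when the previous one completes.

3 generations

Weekly DD (7 × max(0, T̄ − 16.3)): 15.4, 30.1, 112.0, 94.5, 110.6, 112.7, 17.5, 79.8, 81.9, 37.8, 112.0, 114.8, 111.3, 37.1, 93.1, 49.0, 92.4.
Season total = 1302.0 DD.
Complete generations = ⌊1302.0 / 342⌋ = 3.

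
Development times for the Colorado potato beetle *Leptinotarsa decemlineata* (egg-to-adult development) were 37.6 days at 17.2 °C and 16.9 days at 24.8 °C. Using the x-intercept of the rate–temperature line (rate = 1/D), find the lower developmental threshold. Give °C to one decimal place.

11.0 °C

Equal thermal constants: D₁(T₁ − T_b) = D₂(T₂ − T_b).
37.6·(17.2 − T_b) = 16.9·(24.8 − T_b)
T_b = (37.6·17.2 − 16.9·24.8) / (37.6 − 16.9) = 227.60 / 20.7 = 10.995 °C ≈ 11.0 °C.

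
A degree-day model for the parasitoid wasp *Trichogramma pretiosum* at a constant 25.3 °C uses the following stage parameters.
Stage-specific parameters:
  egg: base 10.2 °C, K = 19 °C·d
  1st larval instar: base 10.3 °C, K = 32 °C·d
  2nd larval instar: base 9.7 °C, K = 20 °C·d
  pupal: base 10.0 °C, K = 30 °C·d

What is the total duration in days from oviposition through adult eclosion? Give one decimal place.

egg: 19 / (25.3 − 10.2) = 19 / 15.1 = 1.258 d.
1st larval instar: 32 / (25.3 − 10.3) = 32 / 15.0 = 2.133 d.
2nd larval instar: 20 / (25.3 − 9.7) = 20 / 15.6 = 1.282 d.
pupal: 30 / (25.3 − 10.0) = 30 / 15.3 = 1.961 d.
Sum = 6.634 ≈ 6.6 days.

6.6 days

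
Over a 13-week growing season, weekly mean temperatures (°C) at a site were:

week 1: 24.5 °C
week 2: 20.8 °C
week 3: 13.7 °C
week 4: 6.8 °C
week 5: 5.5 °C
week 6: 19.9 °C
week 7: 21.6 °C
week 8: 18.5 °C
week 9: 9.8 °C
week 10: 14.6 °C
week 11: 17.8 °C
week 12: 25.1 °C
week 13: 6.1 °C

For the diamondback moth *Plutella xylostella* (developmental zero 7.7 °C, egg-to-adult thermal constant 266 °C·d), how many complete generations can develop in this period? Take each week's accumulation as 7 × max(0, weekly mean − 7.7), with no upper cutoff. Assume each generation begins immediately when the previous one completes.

2 generations

Weekly DD (7 × max(0, T̄ − 7.7)): 117.6, 91.7, 42.0, 0.0, 0.0, 85.4, 97.3, 75.6, 14.7, 48.3, 70.7, 121.8, 0.0.
Season total = 765.1 DD.
Complete generations = ⌊765.1 / 266⌋ = 2.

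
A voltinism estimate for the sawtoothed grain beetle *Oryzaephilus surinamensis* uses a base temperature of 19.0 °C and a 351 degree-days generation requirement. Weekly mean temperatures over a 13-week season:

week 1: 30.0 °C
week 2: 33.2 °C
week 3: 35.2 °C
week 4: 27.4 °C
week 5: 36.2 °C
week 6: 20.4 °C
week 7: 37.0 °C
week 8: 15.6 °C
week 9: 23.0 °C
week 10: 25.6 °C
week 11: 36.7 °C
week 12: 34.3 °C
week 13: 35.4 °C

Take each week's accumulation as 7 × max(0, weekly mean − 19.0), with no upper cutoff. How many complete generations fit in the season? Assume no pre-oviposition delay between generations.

2 generations

Weekly DD (7 × max(0, T̄ − 19.0)): 77.0, 99.4, 113.4, 58.8, 120.4, 9.8, 126.0, 0.0, 28.0, 46.2, 123.9, 107.1, 114.8.
Season total = 1024.8 DD.
Complete generations = ⌊1024.8 / 351⌋ = 2.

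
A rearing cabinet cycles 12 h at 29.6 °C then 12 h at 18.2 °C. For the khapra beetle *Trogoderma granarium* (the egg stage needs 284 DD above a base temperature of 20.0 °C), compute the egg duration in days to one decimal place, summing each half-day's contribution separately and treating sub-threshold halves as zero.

59.2 days

Day half: max(0, 29.6 − 20.0) × 0.5 = 9.6 × 0.5 = 4.80 DD.
Night half: max(0, 18.2 − 20.0) × 0.5 = 0.0 × 0.5 = 0.00 DD.
Per 24 h: 4.80 DD/day.
Duration = 284 / 4.80 = 59.167 ≈ 59.2 days.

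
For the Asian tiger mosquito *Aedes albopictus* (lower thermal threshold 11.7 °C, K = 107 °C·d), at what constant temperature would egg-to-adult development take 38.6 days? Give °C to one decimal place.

Required daily accumulation = 107 / 38.6 = 2.772 DD/day.
T = T_base + 2.772 = 11.7 + 2.772 = 14.472 ≈ 14.5 °C.

14.5 °C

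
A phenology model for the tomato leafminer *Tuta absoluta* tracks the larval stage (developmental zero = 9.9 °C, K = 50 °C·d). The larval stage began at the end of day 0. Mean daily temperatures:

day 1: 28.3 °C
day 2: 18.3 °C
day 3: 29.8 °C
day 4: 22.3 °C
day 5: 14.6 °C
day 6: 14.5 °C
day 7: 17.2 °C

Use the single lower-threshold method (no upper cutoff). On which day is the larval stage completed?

day 4

Daily DD above 9.9 °C: 18.4, 8.4, 19.9, 12.4, 4.7, 4.6, 7.3.
Cumulative: 18.4, 26.8, 46.7, 59.1, 63.8, 68.4, 75.7.
The total first reaches 50 DD on day 4.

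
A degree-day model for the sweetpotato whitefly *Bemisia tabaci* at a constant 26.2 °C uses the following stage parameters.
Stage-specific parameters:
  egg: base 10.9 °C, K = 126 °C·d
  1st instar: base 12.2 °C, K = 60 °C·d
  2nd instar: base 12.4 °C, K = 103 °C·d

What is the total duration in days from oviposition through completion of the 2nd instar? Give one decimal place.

20.0 days

egg: 126 / (26.2 − 10.9) = 126 / 15.3 = 8.235 d.
1st instar: 60 / (26.2 − 12.2) = 60 / 14.0 = 4.286 d.
2nd instar: 103 / (26.2 − 12.4) = 103 / 13.8 = 7.464 d.
Sum = 19.985 ≈ 20.0 days.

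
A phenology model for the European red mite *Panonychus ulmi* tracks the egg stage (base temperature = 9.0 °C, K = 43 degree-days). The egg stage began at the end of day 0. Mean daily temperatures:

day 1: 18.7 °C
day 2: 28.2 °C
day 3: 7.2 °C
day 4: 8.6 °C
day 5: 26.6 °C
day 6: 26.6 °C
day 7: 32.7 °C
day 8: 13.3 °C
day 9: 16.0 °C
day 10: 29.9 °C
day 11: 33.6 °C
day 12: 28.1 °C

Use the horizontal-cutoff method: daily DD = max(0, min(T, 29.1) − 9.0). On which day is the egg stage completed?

Daily DD above 9.0 °C (capped at 20.1): 9.7, 19.2, 0.0, 0.0, 17.6, 17.6, 20.1, 4.3, 7.0, 20.1, 20.1, 19.1.
Cumulative: 9.7, 28.9, 28.9, 28.9, 46.5, 64.1, 84.2, 88.5, 95.5, 115.6, 135.7, 154.8.
The total first reaches 43 DD on day 5.

day 5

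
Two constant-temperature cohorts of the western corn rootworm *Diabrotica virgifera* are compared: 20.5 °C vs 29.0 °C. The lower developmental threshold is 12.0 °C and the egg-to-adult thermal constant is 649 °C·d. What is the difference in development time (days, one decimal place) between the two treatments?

At 20.5 °C: 649 / (20.5 − 12.0) = 649 / 8.5 = 76.353 d.
At 29.0 °C: 649 / (29.0 − 12.0) = 649 / 17.0 = 38.176 d.
Difference = |76.353 − 38.176| = 38.176 ≈ 38.2 days.

38.2 days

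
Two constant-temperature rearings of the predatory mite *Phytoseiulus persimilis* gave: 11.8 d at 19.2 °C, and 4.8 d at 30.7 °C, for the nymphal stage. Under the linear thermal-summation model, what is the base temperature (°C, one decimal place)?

11.3 °C

Under the model K = D·(T − T_b), so D₁·(T₁ − T_b) = D₂·(T₂ − T_b).
11.8·(19.2 − T_b) = 4.8·(30.7 − T_b)
T_b = (11.8·19.2 − 4.8·30.7) / (11.8 − 4.8) = 79.20 / 7.0 = 11.314 °C ≈ 11.3 °C.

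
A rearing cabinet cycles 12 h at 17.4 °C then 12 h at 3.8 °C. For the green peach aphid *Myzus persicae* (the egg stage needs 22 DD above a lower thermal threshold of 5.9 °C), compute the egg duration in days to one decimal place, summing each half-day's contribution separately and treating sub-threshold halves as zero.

3.8 days

Day half: max(0, 17.4 − 5.9) × 0.5 = 11.5 × 0.5 = 5.75 DD.
Night half: max(0, 3.8 − 5.9) × 0.5 = 0.0 × 0.5 = 0.00 DD.
Per 24 h: 5.75 DD/day.
Duration = 22 / 5.75 = 3.826 ≈ 3.8 days.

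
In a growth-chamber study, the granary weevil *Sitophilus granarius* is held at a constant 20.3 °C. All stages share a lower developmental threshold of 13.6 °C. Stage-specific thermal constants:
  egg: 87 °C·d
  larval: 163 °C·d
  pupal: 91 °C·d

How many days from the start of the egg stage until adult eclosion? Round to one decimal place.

50.9 days

Daily accumulation at 20.3 °C = 20.3 − 13.6 = 6.7 DD/day.
Total K = 87 + 163 + 91 = 341 DD.
Total duration = 341 / 6.7 = 50.896 ≈ 50.9 days.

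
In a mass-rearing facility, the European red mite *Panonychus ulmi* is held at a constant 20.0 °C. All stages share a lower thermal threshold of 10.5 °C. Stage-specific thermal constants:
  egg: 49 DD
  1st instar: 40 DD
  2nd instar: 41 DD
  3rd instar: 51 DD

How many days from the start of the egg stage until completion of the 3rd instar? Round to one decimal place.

Daily accumulation at 20.0 °C = 20.0 − 10.5 = 9.5 DD/day.
Total K = 49 + 40 + 41 + 51 = 181 DD.
Total duration = 181 / 9.5 = 19.053 ≈ 19.1 days.

19.1 days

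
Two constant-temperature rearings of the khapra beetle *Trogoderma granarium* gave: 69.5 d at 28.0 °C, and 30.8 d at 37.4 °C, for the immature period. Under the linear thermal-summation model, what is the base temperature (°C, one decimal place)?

20.5 °C

Equal thermal constants: D₁(T₁ − T_b) = D₂(T₂ − T_b).
69.5·(28.0 − T_b) = 30.8·(37.4 − T_b)
T_b = (69.5·28.0 − 30.8·37.4) / (69.5 − 30.8) = 794.08 / 38.7 = 20.519 °C ≈ 20.5 °C.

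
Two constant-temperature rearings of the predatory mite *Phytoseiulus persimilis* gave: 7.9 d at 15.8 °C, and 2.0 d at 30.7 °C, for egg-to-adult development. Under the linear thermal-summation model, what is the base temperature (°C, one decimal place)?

Under the model K = D·(T − T_b), so D₁·(T₁ − T_b) = D₂·(T₂ − T_b).
7.9·(15.8 − T_b) = 2.0·(30.7 − T_b)
T_b = (7.9·15.8 − 2.0·30.7) / (7.9 − 2.0) = 63.42 / 5.9 = 10.749 °C ≈ 10.7 °C.

10.7 °C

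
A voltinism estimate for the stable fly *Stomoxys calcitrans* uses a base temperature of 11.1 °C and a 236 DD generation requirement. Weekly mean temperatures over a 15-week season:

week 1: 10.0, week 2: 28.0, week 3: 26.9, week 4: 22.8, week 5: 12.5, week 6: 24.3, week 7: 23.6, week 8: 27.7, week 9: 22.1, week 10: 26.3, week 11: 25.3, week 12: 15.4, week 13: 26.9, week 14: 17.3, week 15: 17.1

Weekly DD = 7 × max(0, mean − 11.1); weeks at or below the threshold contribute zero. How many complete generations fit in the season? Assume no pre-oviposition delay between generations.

Weekly DD (7 × max(0, T̄ − 11.1)): 0.0, 118.3, 110.6, 81.9, 9.8, 92.4, 87.5, 116.2, 77.0, 106.4, 99.4, 30.1, 110.6, 43.4, 42.0.
Season total = 1125.6 DD.
Complete generations = ⌊1125.6 / 236⌋ = 4.

4 generations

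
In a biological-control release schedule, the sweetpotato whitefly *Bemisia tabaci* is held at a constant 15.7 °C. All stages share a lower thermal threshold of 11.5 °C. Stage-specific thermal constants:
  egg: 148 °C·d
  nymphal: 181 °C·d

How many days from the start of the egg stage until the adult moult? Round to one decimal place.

Daily accumulation at 15.7 °C = 15.7 − 11.5 = 4.2 DD/day.
Total K = 148 + 181 = 329 DD.
Total duration = 329 / 4.2 = 78.333 ≈ 78.3 days.

78.3 days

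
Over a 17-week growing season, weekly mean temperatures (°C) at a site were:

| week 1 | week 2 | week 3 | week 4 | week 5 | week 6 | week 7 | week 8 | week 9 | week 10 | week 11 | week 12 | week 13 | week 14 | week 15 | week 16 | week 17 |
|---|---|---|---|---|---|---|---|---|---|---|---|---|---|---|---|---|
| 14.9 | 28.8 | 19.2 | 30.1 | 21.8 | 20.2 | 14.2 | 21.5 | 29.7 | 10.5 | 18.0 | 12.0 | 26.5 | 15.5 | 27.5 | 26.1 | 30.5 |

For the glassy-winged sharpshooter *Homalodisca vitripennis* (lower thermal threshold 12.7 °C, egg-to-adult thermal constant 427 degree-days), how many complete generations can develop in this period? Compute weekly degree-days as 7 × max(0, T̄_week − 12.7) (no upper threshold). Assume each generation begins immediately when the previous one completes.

2 generations

Weekly DD (7 × max(0, T̄ − 12.7)): 15.4, 112.7, 45.5, 121.8, 63.7, 52.5, 10.5, 61.6, 119.0, 0.0, 37.1, 0.0, 96.6, 19.6, 103.6, 93.8, 124.6.
Season total = 1078.0 DD.
Complete generations = ⌊1078.0 / 427⌋ = 2.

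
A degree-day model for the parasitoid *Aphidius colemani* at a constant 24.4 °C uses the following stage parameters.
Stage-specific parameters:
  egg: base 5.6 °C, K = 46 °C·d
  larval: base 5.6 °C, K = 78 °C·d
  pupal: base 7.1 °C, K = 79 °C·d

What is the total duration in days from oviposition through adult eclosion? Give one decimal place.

egg: 46 / (24.4 − 5.6) = 46 / 18.8 = 2.447 d.
larval: 78 / (24.4 − 5.6) = 78 / 18.8 = 4.149 d.
pupal: 79 / (24.4 − 7.1) = 79 / 17.3 = 4.566 d.
Sum = 11.162 ≈ 11.2 days.

11.2 days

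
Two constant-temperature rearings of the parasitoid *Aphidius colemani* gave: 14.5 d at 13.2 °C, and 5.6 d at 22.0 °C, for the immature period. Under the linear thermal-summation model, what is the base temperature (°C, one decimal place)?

Equal thermal constants: D₁(T₁ − T_b) = D₂(T₂ − T_b).
14.5·(13.2 − T_b) = 5.6·(22.0 − T_b)
T_b = (14.5·13.2 − 5.6·22.0) / (14.5 − 5.6) = 68.20 / 8.9 = 7.663 °C ≈ 7.7 °C.

7.7 °C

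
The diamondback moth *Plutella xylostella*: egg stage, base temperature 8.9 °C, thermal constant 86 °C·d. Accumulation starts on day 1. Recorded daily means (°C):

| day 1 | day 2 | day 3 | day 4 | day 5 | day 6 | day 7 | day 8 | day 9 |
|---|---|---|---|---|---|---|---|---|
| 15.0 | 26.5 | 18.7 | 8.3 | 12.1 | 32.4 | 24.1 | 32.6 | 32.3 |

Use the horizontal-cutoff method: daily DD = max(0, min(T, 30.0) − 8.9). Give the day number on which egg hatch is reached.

day 8

Daily DD above 8.9 °C (capped at 21.1): 6.1, 17.6, 9.8, 0.0, 3.2, 21.1, 15.2, 21.1, 21.1.
Cumulative: 6.1, 23.7, 33.5, 33.5, 36.7, 57.8, 73.0, 94.1, 115.2.
The total first reaches 86 DD on day 8.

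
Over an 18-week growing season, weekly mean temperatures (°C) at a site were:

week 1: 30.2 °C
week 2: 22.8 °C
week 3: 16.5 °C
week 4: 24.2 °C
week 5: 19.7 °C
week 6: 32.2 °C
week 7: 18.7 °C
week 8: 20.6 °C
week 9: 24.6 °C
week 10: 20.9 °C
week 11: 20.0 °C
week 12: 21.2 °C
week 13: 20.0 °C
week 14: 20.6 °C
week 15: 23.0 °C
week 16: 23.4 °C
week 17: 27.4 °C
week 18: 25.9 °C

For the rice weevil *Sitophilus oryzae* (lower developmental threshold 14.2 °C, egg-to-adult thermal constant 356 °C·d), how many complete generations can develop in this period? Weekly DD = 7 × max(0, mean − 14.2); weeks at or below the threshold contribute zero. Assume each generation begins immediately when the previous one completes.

Weekly DD (7 × max(0, T̄ − 14.2)): 112.0, 60.2, 16.1, 70.0, 38.5, 126.0, 31.5, 44.8, 72.8, 46.9, 40.6, 49.0, 40.6, 44.8, 61.6, 64.4, 92.4, 81.9.
Season total = 1094.1 DD.
Complete generations = ⌊1094.1 / 356⌋ = 3.

3 generations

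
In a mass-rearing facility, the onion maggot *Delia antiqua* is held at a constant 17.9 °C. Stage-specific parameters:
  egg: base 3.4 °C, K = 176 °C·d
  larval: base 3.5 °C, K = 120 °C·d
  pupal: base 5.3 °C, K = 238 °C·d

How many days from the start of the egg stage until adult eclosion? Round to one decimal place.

39.4 days

egg: 176 / (17.9 − 3.4) = 176 / 14.5 = 12.138 d.
larval: 120 / (17.9 − 3.5) = 120 / 14.4 = 8.333 d.
pupal: 238 / (17.9 − 5.3) = 238 / 12.6 = 18.889 d.
Sum = 39.360 ≈ 39.4 days.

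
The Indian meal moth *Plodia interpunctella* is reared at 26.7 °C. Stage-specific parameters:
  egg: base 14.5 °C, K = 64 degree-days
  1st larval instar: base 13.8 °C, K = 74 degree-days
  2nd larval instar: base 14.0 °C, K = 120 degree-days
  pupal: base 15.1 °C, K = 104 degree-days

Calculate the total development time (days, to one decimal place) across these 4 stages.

29.4 days

egg: 64 / (26.7 − 14.5) = 64 / 12.2 = 5.246 d.
1st larval instar: 74 / (26.7 − 13.8) = 74 / 12.9 = 5.736 d.
2nd larval instar: 120 / (26.7 − 14.0) = 120 / 12.7 = 9.449 d.
pupal: 104 / (26.7 − 15.1) = 104 / 11.6 = 8.966 d.
Sum = 29.397 ≈ 29.4 days.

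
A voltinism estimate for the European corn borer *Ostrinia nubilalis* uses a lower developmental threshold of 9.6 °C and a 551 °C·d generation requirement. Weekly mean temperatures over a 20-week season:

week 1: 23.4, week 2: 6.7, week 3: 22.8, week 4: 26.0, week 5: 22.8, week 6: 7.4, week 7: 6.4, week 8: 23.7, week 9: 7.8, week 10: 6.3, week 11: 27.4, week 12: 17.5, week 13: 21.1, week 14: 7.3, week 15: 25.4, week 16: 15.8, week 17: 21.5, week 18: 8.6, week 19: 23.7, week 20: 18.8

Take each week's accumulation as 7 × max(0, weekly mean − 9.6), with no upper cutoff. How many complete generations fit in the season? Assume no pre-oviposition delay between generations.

2 generations

Weekly DD (7 × max(0, T̄ − 9.6)): 96.6, 0.0, 92.4, 114.8, 92.4, 0.0, 0.0, 98.7, 0.0, 0.0, 124.6, 55.3, 80.5, 0.0, 110.6, 43.4, 83.3, 0.0, 98.7, 64.4.
Season total = 1155.7 DD.
Complete generations = ⌊1155.7 / 551⌋ = 2.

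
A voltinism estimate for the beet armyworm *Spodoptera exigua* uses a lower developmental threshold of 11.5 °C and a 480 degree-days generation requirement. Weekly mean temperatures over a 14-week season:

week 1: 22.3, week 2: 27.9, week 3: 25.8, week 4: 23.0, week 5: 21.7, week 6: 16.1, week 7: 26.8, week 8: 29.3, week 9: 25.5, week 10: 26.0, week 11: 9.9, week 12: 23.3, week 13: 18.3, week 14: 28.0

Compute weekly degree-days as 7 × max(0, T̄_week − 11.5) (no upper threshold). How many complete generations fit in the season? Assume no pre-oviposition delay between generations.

Weekly DD (7 × max(0, T̄ − 11.5)): 75.6, 114.8, 100.1, 80.5, 71.4, 32.2, 107.1, 124.6, 98.0, 101.5, 0.0, 82.6, 47.6, 115.5.
Season total = 1151.5 DD.
Complete generations = ⌊1151.5 / 480⌋ = 2.

2 generations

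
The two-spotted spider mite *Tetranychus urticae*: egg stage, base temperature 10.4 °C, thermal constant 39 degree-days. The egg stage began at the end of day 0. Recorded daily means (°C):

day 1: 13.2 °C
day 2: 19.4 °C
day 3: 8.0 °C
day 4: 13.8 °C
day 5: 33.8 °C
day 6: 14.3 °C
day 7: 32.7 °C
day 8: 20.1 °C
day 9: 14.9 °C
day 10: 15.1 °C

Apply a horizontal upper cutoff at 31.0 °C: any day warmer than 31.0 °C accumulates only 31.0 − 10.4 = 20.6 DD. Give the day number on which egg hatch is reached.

day 6

Daily DD above 10.4 °C (capped at 20.6): 2.8, 9.0, 0.0, 3.4, 20.6, 3.9, 20.6, 9.7, 4.5, 4.7.
Cumulative: 2.8, 11.8, 11.8, 15.2, 35.8, 39.7, 60.3, 70.0, 74.5, 79.2.
The total first reaches 39 DD on day 6.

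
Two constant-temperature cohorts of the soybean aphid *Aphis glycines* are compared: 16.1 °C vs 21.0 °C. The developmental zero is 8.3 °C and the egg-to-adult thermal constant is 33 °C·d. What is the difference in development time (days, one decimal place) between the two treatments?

1.6 days

At 16.1 °C: 33 / (16.1 − 8.3) = 33 / 7.8 = 4.231 d.
At 21.0 °C: 33 / (21.0 − 8.3) = 33 / 12.7 = 2.598 d.
Difference = |4.231 − 2.598| = 1.632 ≈ 1.6 days.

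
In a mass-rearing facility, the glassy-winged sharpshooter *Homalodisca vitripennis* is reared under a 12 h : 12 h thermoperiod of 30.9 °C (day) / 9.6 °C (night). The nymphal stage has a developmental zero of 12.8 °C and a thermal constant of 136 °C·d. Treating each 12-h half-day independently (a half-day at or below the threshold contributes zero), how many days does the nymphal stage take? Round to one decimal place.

Day half: max(0, 30.9 − 12.8) × 0.5 = 18.1 × 0.5 = 9.05 DD.
Night half: max(0, 9.6 − 12.8) × 0.5 = 0.0 × 0.5 = 0.00 DD.
Per 24 h: 9.05 DD/day.
Duration = 136 / 9.05 = 15.028 ≈ 15.0 days.

15.0 days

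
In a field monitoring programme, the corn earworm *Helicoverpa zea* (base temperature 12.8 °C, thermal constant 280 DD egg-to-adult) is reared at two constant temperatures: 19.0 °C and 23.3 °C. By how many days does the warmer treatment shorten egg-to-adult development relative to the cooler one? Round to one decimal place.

18.5 days

At 19.0 °C: 280 / (19.0 − 12.8) = 280 / 6.2 = 45.161 d.
At 23.3 °C: 280 / (23.3 − 12.8) = 280 / 10.5 = 26.667 d.
Difference = |45.161 − 26.667| = 18.495 ≈ 18.5 days.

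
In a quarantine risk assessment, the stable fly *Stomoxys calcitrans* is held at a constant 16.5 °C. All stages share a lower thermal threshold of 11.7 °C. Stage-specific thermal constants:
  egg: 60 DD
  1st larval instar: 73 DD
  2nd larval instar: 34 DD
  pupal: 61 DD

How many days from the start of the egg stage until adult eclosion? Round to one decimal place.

47.5 days

Daily accumulation at 16.5 °C = 16.5 − 11.7 = 4.8 DD/day.
Total K = 60 + 73 + 34 + 61 = 228 DD.
Total duration = 228 / 4.8 = 47.500 ≈ 47.5 days.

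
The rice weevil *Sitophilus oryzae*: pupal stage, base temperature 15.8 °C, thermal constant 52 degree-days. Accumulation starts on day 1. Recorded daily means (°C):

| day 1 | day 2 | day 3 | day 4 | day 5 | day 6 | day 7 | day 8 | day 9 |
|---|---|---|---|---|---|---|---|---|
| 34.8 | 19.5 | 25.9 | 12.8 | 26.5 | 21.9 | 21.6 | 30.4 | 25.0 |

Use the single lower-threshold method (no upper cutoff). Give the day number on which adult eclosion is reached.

day 7

Daily DD above 15.8 °C: 19.0, 3.7, 10.1, 0.0, 10.7, 6.1, 5.8, 14.6, 9.2.
Cumulative: 19.0, 22.7, 32.8, 32.8, 43.5, 49.6, 55.4, 70.0, 79.2.
The total first reaches 52 DD on day 7.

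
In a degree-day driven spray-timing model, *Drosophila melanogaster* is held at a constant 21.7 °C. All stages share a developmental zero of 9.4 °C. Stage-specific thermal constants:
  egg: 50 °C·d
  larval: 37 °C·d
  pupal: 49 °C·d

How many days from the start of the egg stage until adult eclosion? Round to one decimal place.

11.1 days

Daily accumulation at 21.7 °C = 21.7 − 9.4 = 12.3 DD/day.
Total K = 50 + 37 + 49 = 136 DD.
Total duration = 136 / 12.3 = 11.057 ≈ 11.1 days.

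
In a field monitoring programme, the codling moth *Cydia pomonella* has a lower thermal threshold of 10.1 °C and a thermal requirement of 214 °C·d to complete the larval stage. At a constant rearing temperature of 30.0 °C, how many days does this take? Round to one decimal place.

10.8 days

Daily accumulation = 30.0 − 10.1 = 19.9 DD/day.
Duration = 214 / 19.9 = 10.754 ≈ 10.8 days.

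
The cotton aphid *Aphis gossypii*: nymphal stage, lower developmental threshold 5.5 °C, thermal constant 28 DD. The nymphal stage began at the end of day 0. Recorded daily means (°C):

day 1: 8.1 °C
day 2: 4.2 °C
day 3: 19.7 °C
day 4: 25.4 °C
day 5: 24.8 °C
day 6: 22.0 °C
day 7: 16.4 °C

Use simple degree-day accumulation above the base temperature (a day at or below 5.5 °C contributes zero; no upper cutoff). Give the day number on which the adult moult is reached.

Daily DD above 5.5 °C: 2.6, 0.0, 14.2, 19.9, 19.3, 16.5, 10.9.
Cumulative: 2.6, 2.6, 16.8, 36.7, 56.0, 72.5, 83.4.
The total first reaches 28 DD on day 4.

day 4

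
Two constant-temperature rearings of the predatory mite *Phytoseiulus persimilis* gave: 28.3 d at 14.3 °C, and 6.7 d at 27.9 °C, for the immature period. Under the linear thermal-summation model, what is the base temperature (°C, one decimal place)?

Equal thermal constants: D₁(T₁ − T_b) = D₂(T₂ − T_b).
28.3·(14.3 − T_b) = 6.7·(27.9 − T_b)
T_b = (28.3·14.3 − 6.7·27.9) / (28.3 − 6.7) = 217.76 / 21.6 = 10.081 °C ≈ 10.1 °C.

10.1 °C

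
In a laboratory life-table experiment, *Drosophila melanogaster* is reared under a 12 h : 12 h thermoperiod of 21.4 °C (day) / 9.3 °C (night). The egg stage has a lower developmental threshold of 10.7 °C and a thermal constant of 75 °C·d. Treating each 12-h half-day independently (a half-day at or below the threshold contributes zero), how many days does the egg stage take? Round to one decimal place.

14.0 days

Day half: max(0, 21.4 − 10.7) × 0.5 = 10.7 × 0.5 = 5.35 DD.
Night half: max(0, 9.3 − 10.7) × 0.5 = 0.0 × 0.5 = 0.00 DD.
Per 24 h: 5.35 DD/day.
Duration = 75 / 5.35 = 14.019 ≈ 14.0 days.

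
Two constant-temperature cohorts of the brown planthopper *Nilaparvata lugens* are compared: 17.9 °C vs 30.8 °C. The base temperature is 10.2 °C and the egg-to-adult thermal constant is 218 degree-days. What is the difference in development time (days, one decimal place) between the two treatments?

17.7 days

At 17.9 °C: 218 / (17.9 − 10.2) = 218 / 7.7 = 28.312 d.
At 30.8 °C: 218 / (30.8 − 10.2) = 218 / 20.6 = 10.583 d.
Difference = |28.312 − 10.583| = 17.729 ≈ 17.7 days.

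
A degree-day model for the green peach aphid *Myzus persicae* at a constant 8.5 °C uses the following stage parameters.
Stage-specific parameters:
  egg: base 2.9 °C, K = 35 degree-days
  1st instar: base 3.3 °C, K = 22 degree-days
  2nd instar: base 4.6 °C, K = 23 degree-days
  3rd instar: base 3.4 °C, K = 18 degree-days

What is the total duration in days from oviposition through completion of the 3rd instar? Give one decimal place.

egg: 35 / (8.5 − 2.9) = 35 / 5.6 = 6.250 d.
1st instar: 22 / (8.5 − 3.3) = 22 / 5.2 = 4.231 d.
2nd instar: 23 / (8.5 − 4.6) = 23 / 3.9 = 5.897 d.
3rd instar: 18 / (8.5 − 3.4) = 18 / 5.1 = 3.529 d.
Sum = 19.908 ≈ 19.9 days.

19.9 days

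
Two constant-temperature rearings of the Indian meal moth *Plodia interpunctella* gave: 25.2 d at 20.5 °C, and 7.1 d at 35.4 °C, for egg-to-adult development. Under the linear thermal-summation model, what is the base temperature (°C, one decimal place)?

14.7 °C

Equal thermal constants: D₁(T₁ − T_b) = D₂(T₂ − T_b).
25.2·(20.5 − T_b) = 7.1·(35.4 − T_b)
T_b = (25.2·20.5 − 7.1·35.4) / (25.2 − 7.1) = 265.26 / 18.1 = 14.655 °C ≈ 14.7 °C.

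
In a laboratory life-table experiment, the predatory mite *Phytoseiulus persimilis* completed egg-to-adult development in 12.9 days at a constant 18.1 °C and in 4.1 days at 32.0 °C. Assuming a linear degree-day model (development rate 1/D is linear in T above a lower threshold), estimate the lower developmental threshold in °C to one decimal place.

Linear rate model ⇒ the product D·(T − T_b) is constant across temperatures.
12.9·(18.1 − T_b) = 4.1·(32.0 − T_b)
T_b = (12.9·18.1 − 4.1·32.0) / (12.9 − 4.1) = 102.29 / 8.8 = 11.624 °C ≈ 11.6 °C.

11.6 °C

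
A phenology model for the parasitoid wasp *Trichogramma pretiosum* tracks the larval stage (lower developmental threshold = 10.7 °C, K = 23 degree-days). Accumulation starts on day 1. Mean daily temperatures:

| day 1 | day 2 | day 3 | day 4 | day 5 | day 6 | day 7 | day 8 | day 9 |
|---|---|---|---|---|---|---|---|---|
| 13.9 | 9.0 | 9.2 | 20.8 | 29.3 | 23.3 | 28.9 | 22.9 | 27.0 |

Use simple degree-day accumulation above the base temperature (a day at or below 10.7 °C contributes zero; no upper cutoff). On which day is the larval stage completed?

Daily DD above 10.7 °C: 3.2, 0.0, 0.0, 10.1, 18.6, 12.6, 18.2, 12.2, 16.3.
Cumulative: 3.2, 3.2, 3.2, 13.3, 31.9, 44.5, 62.7, 74.9, 91.2.
The total first reaches 23 DD on day 5.

day 5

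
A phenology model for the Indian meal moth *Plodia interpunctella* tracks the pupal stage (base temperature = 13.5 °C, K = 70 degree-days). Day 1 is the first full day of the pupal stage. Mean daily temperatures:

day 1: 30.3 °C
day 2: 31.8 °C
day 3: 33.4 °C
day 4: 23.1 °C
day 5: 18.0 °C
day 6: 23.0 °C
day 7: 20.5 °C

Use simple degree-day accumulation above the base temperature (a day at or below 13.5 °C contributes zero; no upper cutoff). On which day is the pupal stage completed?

day 6

Daily DD above 13.5 °C: 16.8, 18.3, 19.9, 9.6, 4.5, 9.5, 7.0.
Cumulative: 16.8, 35.1, 55.0, 64.6, 69.1, 78.6, 85.6.
The total first reaches 70 DD on day 6.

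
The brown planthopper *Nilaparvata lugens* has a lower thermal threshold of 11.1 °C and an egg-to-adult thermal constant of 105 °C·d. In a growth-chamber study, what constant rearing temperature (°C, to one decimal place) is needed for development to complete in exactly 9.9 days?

21.7 °C

Required daily accumulation = 105 / 9.9 = 10.606 DD/day.
T = T_base + 10.606 = 11.1 + 10.606 = 21.706 ≈ 21.7 °C.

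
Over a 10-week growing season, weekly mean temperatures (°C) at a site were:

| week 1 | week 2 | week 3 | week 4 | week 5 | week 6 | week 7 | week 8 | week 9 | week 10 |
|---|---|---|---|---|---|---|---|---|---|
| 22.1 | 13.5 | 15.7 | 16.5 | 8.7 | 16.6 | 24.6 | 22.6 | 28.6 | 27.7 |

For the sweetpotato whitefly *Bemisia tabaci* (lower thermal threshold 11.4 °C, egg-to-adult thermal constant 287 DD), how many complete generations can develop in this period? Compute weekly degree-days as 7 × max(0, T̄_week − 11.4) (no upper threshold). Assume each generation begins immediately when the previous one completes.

2 generations

Weekly DD (7 × max(0, T̄ − 11.4)): 74.9, 14.7, 30.1, 35.7, 0.0, 36.4, 92.4, 78.4, 120.4, 114.1.
Season total = 597.1 DD.
Complete generations = ⌊597.1 / 287⌋ = 2.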